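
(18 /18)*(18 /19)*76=72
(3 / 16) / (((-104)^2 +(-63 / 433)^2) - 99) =562467 / 32149177312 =0.00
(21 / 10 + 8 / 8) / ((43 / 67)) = 2077 / 430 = 4.83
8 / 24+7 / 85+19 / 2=5057 / 510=9.92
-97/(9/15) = -485/3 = -161.67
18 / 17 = 1.06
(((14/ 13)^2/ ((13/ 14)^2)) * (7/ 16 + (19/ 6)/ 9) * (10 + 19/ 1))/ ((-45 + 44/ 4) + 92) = 0.53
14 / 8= 7 / 4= 1.75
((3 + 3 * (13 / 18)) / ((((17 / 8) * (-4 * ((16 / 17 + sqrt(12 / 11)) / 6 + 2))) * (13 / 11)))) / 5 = -0.04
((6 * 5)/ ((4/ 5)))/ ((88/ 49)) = 3675/ 176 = 20.88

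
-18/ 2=-9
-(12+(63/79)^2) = -78861/6241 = -12.64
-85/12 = -7.08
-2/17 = -0.12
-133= -133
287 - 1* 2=285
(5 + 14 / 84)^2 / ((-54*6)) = -961 / 11664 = -0.08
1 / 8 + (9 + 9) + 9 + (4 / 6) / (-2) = 643 / 24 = 26.79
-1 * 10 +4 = -6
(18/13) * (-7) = -126/13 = -9.69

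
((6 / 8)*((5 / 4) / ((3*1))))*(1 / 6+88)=2645 / 96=27.55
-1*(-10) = 10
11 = 11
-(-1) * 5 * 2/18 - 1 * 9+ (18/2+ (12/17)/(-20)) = 398/765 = 0.52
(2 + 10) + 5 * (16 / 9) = 188 / 9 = 20.89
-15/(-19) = 15/19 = 0.79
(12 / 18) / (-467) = -2 / 1401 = -0.00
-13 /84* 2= -13 /42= -0.31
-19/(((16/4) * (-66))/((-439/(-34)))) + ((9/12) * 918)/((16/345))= 14846.71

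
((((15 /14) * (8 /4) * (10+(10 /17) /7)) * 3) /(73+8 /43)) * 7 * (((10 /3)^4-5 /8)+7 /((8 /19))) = 971456000 /1123479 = 864.69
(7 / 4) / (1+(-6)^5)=-7 / 31100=-0.00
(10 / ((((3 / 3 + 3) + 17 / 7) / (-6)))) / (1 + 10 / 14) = -49 / 9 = -5.44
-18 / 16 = -9 / 8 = -1.12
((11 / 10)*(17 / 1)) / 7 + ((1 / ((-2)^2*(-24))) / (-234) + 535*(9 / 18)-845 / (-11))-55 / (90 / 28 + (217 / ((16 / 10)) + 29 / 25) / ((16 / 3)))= 345.08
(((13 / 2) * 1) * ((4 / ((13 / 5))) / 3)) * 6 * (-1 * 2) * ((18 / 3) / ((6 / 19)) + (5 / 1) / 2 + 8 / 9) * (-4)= 32240 / 9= 3582.22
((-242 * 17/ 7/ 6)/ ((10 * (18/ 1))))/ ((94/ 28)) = -2057/ 12690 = -0.16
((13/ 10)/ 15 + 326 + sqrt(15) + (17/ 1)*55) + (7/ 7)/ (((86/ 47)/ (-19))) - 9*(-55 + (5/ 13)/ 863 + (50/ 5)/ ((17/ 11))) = sqrt(15) + 1037927962541/ 615081675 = 1691.34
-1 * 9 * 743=-6687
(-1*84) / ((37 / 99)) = -8316 / 37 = -224.76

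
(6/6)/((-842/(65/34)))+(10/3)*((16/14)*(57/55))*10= 87024115/2204356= 39.48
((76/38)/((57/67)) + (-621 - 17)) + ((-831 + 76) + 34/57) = -1390.05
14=14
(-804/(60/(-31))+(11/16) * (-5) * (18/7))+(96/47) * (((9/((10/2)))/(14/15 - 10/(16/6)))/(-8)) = 904570171/2224040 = 406.72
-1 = -1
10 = 10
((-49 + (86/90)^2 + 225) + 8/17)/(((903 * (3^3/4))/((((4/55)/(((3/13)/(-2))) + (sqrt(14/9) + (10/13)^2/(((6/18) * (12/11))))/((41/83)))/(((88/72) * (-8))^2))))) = 506833939 * sqrt(14)/2467464476400 + 18597196659397/22935082308138000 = 0.00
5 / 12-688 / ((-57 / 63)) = 173471 / 228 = 760.84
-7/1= -7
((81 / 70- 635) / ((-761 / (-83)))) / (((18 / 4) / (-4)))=14730508 / 239715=61.45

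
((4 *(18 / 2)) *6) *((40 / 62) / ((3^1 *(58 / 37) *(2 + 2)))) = 7.41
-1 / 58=-0.02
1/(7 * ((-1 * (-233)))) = 1/1631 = 0.00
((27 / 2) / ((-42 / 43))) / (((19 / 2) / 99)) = -38313 / 266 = -144.03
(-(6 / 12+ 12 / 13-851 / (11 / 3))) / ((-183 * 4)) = -65971 / 209352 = -0.32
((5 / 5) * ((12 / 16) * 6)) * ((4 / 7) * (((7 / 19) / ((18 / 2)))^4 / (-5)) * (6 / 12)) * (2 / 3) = -686 / 1425060135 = -0.00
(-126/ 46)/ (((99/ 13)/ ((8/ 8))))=-91/ 253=-0.36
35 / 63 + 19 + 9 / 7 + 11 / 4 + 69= 23333 / 252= 92.59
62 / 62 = 1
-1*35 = -35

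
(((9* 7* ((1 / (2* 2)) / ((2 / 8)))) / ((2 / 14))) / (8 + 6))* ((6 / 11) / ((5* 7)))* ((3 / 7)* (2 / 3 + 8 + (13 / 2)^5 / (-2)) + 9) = -29920941 / 24640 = -1214.32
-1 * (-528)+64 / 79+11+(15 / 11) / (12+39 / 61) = 120581510 / 223333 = 539.92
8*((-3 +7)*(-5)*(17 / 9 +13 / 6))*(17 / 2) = -49640 / 9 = -5515.56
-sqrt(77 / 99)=-sqrt(7) / 3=-0.88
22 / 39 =0.56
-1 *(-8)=8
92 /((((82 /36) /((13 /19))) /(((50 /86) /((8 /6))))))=403650 /33497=12.05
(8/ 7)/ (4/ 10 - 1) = -40/ 21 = -1.90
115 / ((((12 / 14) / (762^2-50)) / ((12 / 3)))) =311585446.67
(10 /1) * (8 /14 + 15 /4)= 605 /14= 43.21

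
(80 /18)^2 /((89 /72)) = 12800 /801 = 15.98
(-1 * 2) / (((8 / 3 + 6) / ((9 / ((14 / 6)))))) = -81 / 91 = -0.89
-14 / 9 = -1.56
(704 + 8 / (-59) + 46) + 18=45304 / 59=767.86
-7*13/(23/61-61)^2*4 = -338611/3418801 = -0.10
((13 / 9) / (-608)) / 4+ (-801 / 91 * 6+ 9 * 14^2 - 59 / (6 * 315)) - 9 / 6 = 51079567663 / 29877120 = 1709.66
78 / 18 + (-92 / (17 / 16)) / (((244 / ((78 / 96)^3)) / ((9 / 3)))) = 2996357 / 796416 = 3.76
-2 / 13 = -0.15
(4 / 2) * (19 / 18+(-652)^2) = 7651891 / 9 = 850210.11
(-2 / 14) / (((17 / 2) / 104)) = -208 / 119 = -1.75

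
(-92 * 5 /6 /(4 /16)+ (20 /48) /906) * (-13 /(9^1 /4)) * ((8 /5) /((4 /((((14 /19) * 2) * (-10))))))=-2427206600 /232389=-10444.58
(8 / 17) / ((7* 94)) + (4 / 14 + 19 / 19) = 7195 / 5593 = 1.29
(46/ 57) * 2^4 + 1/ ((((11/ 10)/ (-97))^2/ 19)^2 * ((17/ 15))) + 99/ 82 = 22406504302611057515/ 1163344578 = 19260419248.38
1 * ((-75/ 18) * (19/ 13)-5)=-865/ 78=-11.09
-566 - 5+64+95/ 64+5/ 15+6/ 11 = -1065793/ 2112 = -504.64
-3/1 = -3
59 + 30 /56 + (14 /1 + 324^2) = 2941387 /28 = 105049.54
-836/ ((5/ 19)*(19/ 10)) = -1672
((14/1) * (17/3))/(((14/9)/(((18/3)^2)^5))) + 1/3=9251324929/3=3083774976.33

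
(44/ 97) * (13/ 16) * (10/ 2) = 715/ 388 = 1.84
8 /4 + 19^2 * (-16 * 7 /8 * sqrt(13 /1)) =2-5054 * sqrt(13) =-18220.46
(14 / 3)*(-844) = -11816 / 3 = -3938.67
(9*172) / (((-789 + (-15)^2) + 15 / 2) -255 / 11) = -3784 / 1417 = -2.67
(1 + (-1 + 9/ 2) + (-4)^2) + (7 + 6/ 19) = 1057/ 38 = 27.82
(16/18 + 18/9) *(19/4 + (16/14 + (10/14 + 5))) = 4225/126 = 33.53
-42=-42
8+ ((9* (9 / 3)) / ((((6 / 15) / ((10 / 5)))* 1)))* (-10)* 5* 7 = -47242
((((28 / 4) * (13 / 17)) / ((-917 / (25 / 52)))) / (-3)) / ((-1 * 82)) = -25 / 2191368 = -0.00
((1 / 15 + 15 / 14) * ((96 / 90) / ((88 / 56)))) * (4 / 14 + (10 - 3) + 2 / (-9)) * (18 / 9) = 340336 / 31185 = 10.91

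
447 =447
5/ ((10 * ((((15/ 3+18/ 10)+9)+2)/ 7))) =35/ 178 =0.20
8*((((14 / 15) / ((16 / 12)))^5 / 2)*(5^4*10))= 16807 / 4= 4201.75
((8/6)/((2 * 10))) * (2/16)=1/120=0.01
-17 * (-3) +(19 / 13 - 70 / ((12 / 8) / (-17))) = 32986 / 39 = 845.79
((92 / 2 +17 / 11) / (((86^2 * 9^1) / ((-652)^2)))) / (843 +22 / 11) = 55582348 / 154678095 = 0.36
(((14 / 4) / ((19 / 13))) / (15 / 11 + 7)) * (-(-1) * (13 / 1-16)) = -3003 / 3496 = -0.86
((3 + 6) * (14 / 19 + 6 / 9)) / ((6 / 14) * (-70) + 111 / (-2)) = -160 / 1083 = -0.15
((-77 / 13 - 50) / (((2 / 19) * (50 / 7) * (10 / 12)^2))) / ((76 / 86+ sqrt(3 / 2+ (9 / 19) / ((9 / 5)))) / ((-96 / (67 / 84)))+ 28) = -22259952564720127488 / 5817857867791146125 - 869342264800128 * sqrt(2546) / 29089289338955730625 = -3.83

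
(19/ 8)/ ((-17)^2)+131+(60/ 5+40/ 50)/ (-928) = 43914571/ 335240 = 130.99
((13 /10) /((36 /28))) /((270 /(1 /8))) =0.00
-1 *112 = -112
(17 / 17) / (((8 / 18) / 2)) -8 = -7 / 2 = -3.50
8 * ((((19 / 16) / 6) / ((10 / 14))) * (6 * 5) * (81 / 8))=10773 / 16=673.31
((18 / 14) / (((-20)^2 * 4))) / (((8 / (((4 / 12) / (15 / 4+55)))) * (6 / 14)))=1 / 752000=0.00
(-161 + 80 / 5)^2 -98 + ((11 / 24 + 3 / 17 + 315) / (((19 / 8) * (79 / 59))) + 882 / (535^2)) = 460702314252032 / 21910809975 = 21026.26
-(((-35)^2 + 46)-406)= -865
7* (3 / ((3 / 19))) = 133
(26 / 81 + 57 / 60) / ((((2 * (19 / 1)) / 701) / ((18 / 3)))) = 1443359 / 10260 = 140.68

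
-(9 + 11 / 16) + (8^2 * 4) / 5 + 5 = 3721 / 80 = 46.51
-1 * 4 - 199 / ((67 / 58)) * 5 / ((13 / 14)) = -811424 / 871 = -931.60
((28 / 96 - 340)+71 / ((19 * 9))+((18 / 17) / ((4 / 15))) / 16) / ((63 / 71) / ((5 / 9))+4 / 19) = -11196458245 / 59696928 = -187.56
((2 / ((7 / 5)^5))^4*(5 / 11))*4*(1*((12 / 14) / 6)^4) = 30517578125000000 / 2107393545186230558411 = 0.00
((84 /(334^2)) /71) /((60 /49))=343 /39602380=0.00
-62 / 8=-31 / 4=-7.75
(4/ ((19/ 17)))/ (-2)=-34/ 19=-1.79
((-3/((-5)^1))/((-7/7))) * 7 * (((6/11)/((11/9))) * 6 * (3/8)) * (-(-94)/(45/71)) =-1892079/3025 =-625.48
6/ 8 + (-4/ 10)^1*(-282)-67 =931/ 20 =46.55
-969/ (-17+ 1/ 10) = 9690/ 169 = 57.34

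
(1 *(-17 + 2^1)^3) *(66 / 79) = -222750 / 79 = -2819.62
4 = 4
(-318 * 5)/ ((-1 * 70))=159/ 7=22.71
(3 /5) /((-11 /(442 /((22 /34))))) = -22542 /605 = -37.26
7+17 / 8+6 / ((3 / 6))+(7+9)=297 / 8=37.12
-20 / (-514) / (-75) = -2 / 3855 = -0.00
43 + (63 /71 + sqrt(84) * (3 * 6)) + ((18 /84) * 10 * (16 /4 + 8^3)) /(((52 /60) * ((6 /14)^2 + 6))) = 36 * sqrt(21) + 23325208 /93223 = 415.18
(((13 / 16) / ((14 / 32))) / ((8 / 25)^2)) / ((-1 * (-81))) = 8125 / 36288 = 0.22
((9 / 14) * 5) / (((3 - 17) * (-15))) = 3 / 196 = 0.02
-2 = -2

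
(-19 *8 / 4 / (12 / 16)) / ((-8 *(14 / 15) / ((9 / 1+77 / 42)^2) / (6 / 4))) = 401375 / 336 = 1194.57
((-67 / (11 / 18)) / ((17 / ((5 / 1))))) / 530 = -0.06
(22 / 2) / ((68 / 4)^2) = 11 / 289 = 0.04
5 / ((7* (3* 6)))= 5 / 126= 0.04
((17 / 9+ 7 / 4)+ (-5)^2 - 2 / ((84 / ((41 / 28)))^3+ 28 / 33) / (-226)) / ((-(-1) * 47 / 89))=556499749479415157 / 10261637273487474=54.23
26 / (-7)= -26 / 7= -3.71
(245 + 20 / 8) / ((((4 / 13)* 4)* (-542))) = -6435 / 17344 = -0.37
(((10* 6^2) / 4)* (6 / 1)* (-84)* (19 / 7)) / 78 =-20520 / 13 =-1578.46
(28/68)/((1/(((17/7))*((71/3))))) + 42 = 197/3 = 65.67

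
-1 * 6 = -6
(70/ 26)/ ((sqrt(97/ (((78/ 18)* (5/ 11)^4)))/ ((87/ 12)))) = 25375* sqrt(3783)/ 1830972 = 0.85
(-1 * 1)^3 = -1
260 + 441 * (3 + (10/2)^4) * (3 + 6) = 2492792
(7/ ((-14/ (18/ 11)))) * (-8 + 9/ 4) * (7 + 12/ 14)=1035/ 28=36.96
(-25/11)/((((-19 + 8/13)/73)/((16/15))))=75920/7887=9.63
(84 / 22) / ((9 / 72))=336 / 11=30.55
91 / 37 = 2.46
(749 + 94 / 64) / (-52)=-24015 / 1664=-14.43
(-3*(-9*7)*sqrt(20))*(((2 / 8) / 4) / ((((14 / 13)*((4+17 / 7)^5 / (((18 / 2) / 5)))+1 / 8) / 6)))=35395542*sqrt(5) / 1640281213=0.05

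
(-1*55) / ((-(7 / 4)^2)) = 880 / 49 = 17.96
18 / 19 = 0.95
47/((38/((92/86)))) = 1081/817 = 1.32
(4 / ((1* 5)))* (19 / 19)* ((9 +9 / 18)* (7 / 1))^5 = 41615795893 / 40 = 1040394897.32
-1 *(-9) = 9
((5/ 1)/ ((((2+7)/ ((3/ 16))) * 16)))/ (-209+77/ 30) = -25/ 792704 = -0.00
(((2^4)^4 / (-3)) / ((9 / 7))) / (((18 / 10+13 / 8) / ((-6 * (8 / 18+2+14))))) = 5431623680 / 11097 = 489467.76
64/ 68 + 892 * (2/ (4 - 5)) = -30312/ 17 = -1783.06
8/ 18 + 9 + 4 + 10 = 211/ 9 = 23.44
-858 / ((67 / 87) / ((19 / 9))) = -157586 / 67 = -2352.03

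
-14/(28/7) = -7/2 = -3.50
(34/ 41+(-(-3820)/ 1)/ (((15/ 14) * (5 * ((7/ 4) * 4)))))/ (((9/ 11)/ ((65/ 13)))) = 694738/ 1107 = 627.59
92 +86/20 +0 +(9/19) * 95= 1413/10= 141.30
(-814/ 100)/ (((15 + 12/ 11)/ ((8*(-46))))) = 823768/ 4425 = 186.16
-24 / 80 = -3 / 10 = -0.30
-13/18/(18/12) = -13/27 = -0.48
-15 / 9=-5 / 3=-1.67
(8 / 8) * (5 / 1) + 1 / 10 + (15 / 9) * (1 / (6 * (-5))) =227 / 45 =5.04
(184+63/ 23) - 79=2478/ 23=107.74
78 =78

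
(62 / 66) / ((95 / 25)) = 0.25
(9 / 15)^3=27 / 125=0.22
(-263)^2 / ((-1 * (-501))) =69169 / 501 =138.06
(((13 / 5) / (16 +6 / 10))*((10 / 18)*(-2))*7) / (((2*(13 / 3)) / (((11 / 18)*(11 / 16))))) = -4235 / 71712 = -0.06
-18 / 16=-9 / 8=-1.12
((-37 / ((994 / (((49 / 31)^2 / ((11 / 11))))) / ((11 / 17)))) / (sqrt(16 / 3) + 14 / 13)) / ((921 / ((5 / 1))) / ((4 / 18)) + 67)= 190555365 / 10994509580594 - 117962845 * sqrt(3) / 5497254790297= -0.00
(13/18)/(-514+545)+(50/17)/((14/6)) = 85247/66402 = 1.28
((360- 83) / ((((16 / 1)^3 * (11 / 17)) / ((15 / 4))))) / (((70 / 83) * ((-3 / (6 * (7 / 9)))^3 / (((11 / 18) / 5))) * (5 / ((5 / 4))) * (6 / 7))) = -134060521 / 2149908480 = -0.06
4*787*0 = 0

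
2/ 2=1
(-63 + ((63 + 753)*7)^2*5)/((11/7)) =1141942599/11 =103812963.55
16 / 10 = 8 / 5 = 1.60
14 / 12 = 7 / 6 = 1.17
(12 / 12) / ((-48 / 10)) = -5 / 24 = -0.21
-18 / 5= -3.60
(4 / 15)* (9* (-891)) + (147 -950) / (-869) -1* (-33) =-831268 / 395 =-2104.48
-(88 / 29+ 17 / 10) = -1373 / 290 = -4.73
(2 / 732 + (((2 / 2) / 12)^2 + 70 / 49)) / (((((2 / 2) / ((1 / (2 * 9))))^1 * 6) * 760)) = 17687 / 1009387008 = 0.00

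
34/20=17/10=1.70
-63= -63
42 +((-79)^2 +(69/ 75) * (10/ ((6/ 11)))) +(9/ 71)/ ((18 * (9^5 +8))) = 792469110827/ 125791410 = 6299.87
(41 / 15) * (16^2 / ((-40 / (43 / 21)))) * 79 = -2829.75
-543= -543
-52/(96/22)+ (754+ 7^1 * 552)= 55273/12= 4606.08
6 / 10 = 0.60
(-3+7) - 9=-5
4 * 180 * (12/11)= 785.45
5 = 5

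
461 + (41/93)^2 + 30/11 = 463.92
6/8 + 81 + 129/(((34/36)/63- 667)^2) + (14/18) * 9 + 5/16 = 815219450520609/9153311397136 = 89.06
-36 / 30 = -6 / 5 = -1.20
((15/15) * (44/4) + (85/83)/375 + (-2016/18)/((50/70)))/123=-907588/765675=-1.19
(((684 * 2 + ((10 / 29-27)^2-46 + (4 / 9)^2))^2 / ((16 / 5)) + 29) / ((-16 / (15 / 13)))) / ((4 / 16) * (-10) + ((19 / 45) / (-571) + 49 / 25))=172204.46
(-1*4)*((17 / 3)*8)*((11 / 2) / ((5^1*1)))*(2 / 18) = -2992 / 135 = -22.16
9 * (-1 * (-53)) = 477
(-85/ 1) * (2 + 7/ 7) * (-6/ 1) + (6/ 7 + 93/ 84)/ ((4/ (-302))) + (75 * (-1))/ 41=3168175/ 2296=1379.87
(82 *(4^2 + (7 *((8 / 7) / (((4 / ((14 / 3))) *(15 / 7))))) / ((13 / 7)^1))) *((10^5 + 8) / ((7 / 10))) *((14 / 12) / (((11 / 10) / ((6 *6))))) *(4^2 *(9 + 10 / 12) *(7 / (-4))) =-323092433771520 / 143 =-2259387648751.89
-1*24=-24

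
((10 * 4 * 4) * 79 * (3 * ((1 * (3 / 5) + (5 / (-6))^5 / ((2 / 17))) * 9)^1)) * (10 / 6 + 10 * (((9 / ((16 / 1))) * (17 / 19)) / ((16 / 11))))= -647052300155 / 131328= -4926994.24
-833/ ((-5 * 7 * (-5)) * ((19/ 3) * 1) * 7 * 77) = -51/ 36575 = -0.00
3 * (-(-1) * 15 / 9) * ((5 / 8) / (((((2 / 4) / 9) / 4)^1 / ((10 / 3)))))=750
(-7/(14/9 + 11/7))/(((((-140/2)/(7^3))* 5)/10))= 21609/985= 21.94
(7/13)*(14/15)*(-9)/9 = -98/195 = -0.50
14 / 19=0.74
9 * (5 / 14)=45 / 14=3.21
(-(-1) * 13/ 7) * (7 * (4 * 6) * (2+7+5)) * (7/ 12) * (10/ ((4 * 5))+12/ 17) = 52234/ 17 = 3072.59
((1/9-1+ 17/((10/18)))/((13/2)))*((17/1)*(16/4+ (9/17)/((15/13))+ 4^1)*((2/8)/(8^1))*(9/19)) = 961303/98800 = 9.73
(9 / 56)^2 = 81 / 3136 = 0.03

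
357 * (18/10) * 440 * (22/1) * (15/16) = 5831595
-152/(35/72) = -10944/35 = -312.69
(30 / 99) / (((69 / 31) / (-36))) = -1240 / 253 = -4.90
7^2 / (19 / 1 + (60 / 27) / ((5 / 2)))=441 / 179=2.46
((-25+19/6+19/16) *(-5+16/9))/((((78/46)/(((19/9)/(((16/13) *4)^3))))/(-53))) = -112490452451/3057647616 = -36.79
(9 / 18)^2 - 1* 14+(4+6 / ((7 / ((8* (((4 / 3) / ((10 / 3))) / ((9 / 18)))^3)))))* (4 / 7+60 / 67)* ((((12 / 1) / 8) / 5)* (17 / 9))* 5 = 86020349 / 4924500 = 17.47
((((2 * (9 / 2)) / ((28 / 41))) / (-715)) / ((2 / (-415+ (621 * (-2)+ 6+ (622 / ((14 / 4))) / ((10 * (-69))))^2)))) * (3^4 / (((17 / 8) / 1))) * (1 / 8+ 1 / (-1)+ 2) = -266345663704915941 / 441097657000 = -603824.71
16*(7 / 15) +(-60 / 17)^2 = 86368 / 4335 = 19.92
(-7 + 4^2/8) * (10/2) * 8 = -200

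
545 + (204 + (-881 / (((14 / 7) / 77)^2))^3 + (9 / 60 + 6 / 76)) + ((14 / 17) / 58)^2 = -3290709311621629252111277887 / 1477737920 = -2226855836264680310.91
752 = 752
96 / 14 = 48 / 7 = 6.86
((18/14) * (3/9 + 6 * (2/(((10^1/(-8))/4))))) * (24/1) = -41112/35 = -1174.63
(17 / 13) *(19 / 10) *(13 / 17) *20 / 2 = 19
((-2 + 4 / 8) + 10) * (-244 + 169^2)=481389 / 2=240694.50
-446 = -446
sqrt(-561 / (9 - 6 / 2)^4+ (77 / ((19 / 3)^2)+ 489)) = sqrt(229477191) / 684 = 22.15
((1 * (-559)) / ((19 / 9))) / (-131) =5031 / 2489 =2.02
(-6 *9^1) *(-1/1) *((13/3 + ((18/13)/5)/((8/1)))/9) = 3407/130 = 26.21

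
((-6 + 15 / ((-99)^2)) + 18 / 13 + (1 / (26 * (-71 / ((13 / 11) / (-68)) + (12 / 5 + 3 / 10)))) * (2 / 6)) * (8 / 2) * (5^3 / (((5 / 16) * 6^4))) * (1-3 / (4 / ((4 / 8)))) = -6508530676250 / 1828202886081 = -3.56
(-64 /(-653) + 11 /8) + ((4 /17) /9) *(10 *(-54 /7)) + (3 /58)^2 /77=-3127146987 /5750939656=-0.54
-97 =-97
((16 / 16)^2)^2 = 1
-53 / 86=-0.62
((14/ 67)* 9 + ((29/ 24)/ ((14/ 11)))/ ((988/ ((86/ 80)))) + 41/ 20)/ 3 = 3497869951/ 2669022720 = 1.31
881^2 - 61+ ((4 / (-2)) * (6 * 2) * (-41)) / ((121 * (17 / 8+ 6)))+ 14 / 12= 36624261287 / 47190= 776102.17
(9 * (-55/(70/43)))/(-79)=3.85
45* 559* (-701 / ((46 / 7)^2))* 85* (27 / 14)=-283284667575 / 4232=-66938721.07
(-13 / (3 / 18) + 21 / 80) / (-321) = 2073 / 8560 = 0.24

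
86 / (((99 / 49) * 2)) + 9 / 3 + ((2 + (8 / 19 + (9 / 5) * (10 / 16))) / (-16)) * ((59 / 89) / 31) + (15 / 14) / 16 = 113203337911 / 4649952384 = 24.35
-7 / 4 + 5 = 13 / 4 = 3.25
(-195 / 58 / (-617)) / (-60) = -0.00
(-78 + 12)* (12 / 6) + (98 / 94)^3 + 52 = -8188191 / 103823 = -78.87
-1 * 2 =-2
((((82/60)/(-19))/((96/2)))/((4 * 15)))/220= -41/361152000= -0.00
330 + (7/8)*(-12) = 639/2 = 319.50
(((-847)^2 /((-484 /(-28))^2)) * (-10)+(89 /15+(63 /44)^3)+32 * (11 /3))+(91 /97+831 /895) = -529838483319773 /22185746880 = -23881.93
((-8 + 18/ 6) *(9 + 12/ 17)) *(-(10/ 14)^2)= 24.76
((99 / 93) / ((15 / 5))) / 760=11 / 23560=0.00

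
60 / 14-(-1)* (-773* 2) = -10792 / 7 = -1541.71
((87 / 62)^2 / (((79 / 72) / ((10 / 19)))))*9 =12261780 / 1442461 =8.50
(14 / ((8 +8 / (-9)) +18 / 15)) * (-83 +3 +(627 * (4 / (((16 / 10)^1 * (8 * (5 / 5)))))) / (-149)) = -61064325 / 445808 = -136.97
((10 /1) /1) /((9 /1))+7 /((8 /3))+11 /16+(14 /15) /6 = 1099 /240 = 4.58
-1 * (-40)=40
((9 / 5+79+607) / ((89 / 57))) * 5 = 196023 / 89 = 2202.51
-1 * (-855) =855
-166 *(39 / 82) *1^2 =-3237 / 41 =-78.95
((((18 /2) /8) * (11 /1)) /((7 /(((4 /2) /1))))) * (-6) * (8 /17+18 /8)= -57.72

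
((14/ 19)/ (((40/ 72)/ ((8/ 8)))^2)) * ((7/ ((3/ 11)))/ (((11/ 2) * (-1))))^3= -115248/ 475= -242.63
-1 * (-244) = 244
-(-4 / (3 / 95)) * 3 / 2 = 190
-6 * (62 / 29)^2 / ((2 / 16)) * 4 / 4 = -184512 / 841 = -219.40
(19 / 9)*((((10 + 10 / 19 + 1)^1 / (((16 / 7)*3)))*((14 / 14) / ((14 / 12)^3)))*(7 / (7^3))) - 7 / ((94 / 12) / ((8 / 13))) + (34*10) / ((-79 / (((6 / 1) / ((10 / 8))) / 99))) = -5453589409 / 7648995354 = -0.71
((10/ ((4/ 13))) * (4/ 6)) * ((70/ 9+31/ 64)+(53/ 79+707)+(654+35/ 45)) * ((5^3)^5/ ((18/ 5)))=618626956939697265625/ 2457216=251759290570994.68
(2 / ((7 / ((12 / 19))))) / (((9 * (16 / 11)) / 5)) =55 / 798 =0.07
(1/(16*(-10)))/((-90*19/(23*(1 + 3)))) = 0.00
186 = 186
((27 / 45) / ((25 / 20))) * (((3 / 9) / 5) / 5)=4 / 625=0.01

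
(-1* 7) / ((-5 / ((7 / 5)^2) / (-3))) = -1029 / 125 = -8.23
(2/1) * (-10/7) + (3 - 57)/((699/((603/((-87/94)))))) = 2245504/47299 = 47.47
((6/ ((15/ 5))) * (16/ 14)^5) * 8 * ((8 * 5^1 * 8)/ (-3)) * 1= -167772160/ 50421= -3327.43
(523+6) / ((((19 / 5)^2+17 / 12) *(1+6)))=158700 / 33299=4.77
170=170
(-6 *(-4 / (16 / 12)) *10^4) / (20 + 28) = 3750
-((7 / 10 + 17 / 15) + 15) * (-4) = 202 / 3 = 67.33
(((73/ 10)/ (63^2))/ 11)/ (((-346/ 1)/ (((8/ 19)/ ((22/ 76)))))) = -292/ 415415385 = -0.00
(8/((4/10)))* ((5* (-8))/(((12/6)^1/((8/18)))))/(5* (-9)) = 320/81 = 3.95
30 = 30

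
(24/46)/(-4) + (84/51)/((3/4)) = 2423/1173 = 2.07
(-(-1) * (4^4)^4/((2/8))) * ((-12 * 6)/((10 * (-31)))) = 618475290624/155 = 3990163165.32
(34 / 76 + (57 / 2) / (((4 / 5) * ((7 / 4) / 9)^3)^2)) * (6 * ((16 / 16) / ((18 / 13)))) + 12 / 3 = 47885889817973 / 13411986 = 3570380.24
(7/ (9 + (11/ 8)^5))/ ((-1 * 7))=-32768/ 455963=-0.07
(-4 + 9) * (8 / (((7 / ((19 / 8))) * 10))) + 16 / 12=113 / 42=2.69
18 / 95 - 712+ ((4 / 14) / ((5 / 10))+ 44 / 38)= -710.08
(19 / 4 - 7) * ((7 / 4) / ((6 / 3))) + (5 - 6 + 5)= 65 / 32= 2.03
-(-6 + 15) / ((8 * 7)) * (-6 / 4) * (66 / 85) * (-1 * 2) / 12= -297 / 9520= -0.03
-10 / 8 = -5 / 4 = -1.25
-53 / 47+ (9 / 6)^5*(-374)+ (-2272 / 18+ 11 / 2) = -2961.91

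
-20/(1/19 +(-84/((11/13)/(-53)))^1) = -836/219931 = -0.00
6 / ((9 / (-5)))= -10 / 3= -3.33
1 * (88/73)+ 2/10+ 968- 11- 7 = 347263/365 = 951.41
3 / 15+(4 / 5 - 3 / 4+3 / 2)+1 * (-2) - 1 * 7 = -29 / 4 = -7.25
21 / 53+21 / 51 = 728 / 901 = 0.81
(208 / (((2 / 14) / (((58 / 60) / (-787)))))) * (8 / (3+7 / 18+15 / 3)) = -1.71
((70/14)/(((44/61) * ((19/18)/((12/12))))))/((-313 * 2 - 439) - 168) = -0.01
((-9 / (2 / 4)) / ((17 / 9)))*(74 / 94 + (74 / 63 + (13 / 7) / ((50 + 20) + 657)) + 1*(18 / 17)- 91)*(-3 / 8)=-86926779423 / 276495548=-314.39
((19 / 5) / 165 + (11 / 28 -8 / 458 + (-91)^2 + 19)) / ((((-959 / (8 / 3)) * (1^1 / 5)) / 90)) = -175633110412 / 16910047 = -10386.32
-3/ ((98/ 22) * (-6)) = 11/ 98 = 0.11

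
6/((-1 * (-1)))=6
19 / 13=1.46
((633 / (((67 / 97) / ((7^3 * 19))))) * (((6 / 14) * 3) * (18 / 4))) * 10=23151554055 / 67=345545582.91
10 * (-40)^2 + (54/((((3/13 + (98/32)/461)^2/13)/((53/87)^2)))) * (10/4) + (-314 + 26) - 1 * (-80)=2383838034879984/87168846845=27347.36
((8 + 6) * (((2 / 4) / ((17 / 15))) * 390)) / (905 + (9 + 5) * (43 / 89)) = 1214850 / 459833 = 2.64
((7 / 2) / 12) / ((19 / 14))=49 / 228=0.21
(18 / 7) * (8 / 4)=36 / 7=5.14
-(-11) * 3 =33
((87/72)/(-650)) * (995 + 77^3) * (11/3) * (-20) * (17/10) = 310146793/2925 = 106033.09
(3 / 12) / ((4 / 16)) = 1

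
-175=-175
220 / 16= 55 / 4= 13.75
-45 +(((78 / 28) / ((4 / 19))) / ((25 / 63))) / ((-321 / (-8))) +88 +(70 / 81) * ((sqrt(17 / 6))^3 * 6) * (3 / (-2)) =117248 / 2675-595 * sqrt(102) / 162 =6.74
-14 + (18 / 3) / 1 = -8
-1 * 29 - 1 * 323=-352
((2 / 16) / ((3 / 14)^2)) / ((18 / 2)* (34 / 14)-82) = -343 / 7578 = -0.05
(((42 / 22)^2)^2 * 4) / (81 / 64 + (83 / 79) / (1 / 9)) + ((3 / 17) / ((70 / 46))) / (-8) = 2074132570893 / 419749856680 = 4.94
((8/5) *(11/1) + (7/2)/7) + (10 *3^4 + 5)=8331/10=833.10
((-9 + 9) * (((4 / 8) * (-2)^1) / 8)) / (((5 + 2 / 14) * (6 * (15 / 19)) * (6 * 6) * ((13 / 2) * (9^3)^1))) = 0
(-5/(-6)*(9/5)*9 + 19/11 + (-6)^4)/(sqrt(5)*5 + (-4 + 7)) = -86541/2552 + 144235*sqrt(5)/2552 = 92.47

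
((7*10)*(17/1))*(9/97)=10710/97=110.41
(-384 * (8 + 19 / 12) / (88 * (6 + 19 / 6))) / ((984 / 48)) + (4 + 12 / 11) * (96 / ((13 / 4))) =9683952 / 64493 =150.16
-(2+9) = -11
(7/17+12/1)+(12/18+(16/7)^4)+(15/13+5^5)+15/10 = 10086131747/3183726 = 3168.03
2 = 2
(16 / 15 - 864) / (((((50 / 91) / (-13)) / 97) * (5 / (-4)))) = -2970673888 / 1875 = -1584359.41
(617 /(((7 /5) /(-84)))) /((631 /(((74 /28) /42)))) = -3.69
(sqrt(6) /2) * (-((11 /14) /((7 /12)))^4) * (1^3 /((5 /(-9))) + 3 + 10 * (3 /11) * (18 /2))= -103.79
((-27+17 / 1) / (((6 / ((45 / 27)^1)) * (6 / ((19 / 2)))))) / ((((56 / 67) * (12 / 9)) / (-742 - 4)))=11870725 / 4032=2944.13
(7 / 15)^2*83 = 18.08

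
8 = 8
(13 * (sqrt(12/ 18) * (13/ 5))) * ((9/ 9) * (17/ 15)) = 2873 * sqrt(6)/ 225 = 31.28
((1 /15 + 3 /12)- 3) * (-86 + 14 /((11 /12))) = 62629 /330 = 189.78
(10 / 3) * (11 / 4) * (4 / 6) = 55 / 9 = 6.11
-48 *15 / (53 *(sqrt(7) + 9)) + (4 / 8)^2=-10999 / 7844 + 360 *sqrt(7) / 1961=-0.92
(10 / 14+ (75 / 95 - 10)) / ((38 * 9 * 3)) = -565 / 68229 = -0.01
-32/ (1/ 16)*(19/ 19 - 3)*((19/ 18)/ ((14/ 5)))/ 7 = 24320/ 441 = 55.15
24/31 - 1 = -7/31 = -0.23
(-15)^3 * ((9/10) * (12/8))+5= -4551.25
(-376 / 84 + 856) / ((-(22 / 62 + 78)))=-554342 / 51009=-10.87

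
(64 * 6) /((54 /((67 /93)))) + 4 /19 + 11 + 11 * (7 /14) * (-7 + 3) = -90113 /15903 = -5.67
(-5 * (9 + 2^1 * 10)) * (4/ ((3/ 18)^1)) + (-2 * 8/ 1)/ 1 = -3496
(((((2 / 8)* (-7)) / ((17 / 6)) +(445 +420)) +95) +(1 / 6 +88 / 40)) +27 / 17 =245651 / 255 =963.34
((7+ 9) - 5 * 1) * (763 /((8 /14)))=58751 /4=14687.75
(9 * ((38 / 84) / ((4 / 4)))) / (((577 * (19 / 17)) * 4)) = 51 / 32312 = 0.00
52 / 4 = 13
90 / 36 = 5 / 2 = 2.50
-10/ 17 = -0.59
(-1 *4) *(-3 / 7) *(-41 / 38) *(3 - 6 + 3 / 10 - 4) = 8241 / 665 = 12.39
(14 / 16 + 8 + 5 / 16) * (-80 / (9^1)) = -245 / 3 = -81.67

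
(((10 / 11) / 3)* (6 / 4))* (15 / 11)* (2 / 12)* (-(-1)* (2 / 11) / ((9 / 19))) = 475 / 11979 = 0.04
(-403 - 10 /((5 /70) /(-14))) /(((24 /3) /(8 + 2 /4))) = 26469 /16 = 1654.31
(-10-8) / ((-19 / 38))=36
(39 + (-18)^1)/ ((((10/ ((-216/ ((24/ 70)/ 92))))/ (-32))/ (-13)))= -50633856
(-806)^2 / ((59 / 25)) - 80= 16236180 / 59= 275189.49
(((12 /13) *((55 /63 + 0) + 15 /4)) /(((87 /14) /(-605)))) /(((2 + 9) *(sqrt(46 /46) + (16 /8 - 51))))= 64075 /81432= 0.79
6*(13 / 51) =26 / 17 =1.53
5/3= 1.67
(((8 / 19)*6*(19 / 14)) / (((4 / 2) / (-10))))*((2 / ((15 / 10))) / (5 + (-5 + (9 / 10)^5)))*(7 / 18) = -15.05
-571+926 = 355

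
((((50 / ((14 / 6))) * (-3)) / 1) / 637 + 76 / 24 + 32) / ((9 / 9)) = 938149 / 26754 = 35.07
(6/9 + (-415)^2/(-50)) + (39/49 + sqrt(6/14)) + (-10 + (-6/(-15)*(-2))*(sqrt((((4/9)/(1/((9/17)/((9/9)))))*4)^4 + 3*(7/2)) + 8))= -5085373/1470-2*sqrt(3770026)/1445 + sqrt(21)/7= -3461.47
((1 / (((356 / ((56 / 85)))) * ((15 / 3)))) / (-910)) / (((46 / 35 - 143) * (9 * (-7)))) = -1 / 21946178475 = -0.00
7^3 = 343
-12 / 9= -4 / 3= -1.33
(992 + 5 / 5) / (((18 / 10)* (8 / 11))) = 18205 / 24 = 758.54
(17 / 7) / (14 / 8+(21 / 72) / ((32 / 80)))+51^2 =127497 / 49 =2601.98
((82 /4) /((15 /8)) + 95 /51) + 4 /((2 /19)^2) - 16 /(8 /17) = 86648 /255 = 339.80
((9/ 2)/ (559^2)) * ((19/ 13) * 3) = 513/ 8124506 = 0.00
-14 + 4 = -10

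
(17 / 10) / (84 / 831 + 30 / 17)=80053 / 87860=0.91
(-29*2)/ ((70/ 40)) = -232/ 7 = -33.14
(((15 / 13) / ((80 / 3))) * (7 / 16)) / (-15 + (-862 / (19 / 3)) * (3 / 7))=-2793 / 10819328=-0.00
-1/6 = -0.17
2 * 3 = 6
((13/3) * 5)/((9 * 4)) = 65/108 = 0.60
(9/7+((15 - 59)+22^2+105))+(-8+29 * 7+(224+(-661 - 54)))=1752/7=250.29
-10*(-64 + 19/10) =621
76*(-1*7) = -532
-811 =-811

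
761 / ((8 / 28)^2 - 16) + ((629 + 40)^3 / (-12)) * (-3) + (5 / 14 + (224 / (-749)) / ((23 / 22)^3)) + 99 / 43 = 5719874383983984121 / 76413200955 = 74854531.84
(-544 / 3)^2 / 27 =295936 / 243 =1217.84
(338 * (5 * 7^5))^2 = 806777558668900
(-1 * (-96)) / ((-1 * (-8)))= 12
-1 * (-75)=75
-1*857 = -857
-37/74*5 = -5/2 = -2.50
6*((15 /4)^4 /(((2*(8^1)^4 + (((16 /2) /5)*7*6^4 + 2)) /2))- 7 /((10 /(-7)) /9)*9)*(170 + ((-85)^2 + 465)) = 34006800539619 /1816736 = 18718625.35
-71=-71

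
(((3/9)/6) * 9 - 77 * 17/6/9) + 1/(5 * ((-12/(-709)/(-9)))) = -70249/540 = -130.09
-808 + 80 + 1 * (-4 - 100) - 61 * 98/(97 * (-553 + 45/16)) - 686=-1296110890/853891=-1517.89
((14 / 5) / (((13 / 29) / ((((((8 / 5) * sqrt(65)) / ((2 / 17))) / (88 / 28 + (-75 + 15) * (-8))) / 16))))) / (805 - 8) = 24157 * sqrt(65) / 1752045100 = 0.00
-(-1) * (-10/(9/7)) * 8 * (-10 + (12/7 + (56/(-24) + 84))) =-4565.93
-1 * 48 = -48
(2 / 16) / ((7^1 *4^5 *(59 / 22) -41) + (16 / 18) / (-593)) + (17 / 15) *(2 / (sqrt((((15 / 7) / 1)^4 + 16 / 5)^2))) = 735497666952445 / 7879538760071448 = 0.09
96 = 96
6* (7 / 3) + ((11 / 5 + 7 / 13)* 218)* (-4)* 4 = -619954 / 65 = -9537.75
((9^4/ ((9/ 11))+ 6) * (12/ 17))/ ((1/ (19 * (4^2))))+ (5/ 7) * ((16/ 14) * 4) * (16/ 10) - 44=1434452500/ 833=1722031.81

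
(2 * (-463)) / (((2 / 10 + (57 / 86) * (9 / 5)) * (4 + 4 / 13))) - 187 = -2862267 / 8386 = -341.31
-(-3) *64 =192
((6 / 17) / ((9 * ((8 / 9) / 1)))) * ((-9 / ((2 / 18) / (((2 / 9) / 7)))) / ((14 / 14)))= -27 / 238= -0.11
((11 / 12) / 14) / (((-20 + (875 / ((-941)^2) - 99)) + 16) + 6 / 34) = -165584947 / 260031393384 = -0.00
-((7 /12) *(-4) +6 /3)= 1 /3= 0.33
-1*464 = -464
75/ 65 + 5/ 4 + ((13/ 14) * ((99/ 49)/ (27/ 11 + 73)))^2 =10133654980937/ 4214516597200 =2.40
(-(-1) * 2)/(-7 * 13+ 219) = 1/64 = 0.02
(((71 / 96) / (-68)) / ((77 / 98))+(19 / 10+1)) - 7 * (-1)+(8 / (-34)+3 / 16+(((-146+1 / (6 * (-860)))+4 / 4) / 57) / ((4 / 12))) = 1135659 / 514624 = 2.21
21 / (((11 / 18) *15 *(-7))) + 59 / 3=3191 / 165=19.34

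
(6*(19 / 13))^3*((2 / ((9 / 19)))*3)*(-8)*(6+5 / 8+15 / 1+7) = -4297465296 / 2197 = -1956060.67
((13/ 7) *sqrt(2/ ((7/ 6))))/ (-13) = -2 *sqrt(21)/ 49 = -0.19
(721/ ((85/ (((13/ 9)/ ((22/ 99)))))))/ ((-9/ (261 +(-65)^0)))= -1227863/ 765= -1605.05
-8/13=-0.62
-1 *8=-8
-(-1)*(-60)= -60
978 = 978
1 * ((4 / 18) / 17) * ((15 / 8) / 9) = 5 / 1836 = 0.00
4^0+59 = 60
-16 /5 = -3.20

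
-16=-16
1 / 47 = 0.02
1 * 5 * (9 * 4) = 180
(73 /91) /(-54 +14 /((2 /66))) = 73 /37128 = 0.00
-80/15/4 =-4/3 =-1.33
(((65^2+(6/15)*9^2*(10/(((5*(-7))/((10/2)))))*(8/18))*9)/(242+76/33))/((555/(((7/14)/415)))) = 2913669/8665440700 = 0.00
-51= -51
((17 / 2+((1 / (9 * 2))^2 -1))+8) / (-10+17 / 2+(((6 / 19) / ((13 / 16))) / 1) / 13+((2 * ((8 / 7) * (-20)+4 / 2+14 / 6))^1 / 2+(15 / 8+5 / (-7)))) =-225803942 / 274307337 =-0.82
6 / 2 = 3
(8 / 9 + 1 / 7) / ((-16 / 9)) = -65 / 112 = -0.58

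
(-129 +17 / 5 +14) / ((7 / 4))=-2232 / 35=-63.77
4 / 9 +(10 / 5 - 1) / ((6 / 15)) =53 / 18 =2.94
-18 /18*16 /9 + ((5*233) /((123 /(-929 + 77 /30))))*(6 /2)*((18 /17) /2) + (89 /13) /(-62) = -35236194649 /2528019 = -13938.26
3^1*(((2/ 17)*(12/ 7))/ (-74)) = -36/ 4403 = -0.01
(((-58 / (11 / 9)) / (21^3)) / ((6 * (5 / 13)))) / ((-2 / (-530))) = -0.59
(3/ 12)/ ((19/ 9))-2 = -143/ 76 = -1.88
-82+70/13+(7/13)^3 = -167981/2197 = -76.46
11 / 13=0.85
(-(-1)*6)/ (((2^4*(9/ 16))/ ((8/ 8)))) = 2/ 3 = 0.67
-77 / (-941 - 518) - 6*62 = -542671 / 1459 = -371.95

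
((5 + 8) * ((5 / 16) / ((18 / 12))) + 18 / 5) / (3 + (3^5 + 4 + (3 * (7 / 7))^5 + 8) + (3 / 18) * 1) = 757 / 60140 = 0.01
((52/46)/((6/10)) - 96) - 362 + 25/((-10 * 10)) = -125957/276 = -456.37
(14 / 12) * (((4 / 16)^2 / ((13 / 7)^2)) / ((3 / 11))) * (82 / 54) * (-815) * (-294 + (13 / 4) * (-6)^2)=16980.82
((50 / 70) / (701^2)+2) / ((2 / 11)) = 75675809 / 6879614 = 11.00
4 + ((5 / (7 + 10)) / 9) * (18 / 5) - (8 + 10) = -236 / 17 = -13.88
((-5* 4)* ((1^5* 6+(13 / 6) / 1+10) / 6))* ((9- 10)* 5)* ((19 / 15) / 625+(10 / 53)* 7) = 71641013 / 178875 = 400.51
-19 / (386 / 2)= -0.10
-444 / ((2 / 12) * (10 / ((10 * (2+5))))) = -18648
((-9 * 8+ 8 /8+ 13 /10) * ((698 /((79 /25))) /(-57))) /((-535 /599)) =-302.41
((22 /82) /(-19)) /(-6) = 11 /4674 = 0.00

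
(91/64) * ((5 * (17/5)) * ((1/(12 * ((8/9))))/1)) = 4641/2048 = 2.27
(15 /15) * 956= 956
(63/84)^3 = 27/64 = 0.42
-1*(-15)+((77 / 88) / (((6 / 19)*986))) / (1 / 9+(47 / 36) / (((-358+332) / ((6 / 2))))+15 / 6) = 9732561 / 648788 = 15.00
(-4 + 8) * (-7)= -28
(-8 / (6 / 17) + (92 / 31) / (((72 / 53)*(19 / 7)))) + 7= -157565 / 10602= -14.86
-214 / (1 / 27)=-5778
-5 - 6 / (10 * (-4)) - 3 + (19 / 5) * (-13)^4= 2170479 / 20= 108523.95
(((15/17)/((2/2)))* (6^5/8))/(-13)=-14580/221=-65.97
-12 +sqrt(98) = -12 +7 * sqrt(2) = -2.10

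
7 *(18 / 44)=63 / 22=2.86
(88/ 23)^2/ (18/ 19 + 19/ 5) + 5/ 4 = 375965/ 86756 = 4.33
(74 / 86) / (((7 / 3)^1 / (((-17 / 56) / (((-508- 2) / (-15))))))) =-111 / 33712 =-0.00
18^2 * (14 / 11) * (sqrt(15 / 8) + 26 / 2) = 5925.38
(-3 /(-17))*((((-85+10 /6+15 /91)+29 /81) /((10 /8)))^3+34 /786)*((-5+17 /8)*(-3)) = -43854491328337179882277 /99096186331233000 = -442544.69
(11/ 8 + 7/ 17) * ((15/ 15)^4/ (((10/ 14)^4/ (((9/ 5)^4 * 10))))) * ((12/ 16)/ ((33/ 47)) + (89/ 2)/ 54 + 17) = 795508777539/ 58437500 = 13612.98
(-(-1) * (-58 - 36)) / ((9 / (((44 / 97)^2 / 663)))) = -0.00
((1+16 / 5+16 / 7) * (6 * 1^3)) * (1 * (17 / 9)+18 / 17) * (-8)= -1638032 / 1785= -917.66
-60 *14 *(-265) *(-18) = -4006800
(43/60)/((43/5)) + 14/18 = 31/36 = 0.86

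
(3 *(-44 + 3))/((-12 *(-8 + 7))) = -41/4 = -10.25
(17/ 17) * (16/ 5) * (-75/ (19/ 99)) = -23760/ 19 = -1250.53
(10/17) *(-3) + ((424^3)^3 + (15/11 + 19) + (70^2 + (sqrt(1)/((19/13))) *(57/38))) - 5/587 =1847379047829766754832113386457/4171222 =442886772228801716818743.60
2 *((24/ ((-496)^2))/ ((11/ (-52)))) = -39/ 42284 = -0.00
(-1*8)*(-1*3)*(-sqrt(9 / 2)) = -50.91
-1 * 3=-3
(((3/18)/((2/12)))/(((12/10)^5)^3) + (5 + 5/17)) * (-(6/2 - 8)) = 214177237199825/7993144737792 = 26.80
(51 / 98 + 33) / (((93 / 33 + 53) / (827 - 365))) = 1192455 / 4298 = 277.44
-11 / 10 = -1.10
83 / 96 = 0.86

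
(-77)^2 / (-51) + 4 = -5725 / 51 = -112.25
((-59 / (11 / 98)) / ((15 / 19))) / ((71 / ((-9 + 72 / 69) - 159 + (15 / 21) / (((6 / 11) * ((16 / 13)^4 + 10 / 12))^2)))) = 24205705940428768462 / 15483307316933049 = 1563.34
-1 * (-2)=2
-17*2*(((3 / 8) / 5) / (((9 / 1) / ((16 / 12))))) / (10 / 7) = -119 / 450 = -0.26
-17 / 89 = -0.19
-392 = -392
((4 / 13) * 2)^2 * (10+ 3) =64 / 13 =4.92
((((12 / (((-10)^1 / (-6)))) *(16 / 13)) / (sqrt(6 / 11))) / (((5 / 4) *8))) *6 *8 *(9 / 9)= 2304 *sqrt(66) / 325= 57.59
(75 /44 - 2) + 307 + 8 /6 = 40661 /132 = 308.04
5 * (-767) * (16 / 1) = -61360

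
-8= -8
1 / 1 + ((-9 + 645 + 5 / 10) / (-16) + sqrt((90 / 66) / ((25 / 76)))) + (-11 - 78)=-4089 / 32 + 2 * sqrt(3135) / 55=-125.75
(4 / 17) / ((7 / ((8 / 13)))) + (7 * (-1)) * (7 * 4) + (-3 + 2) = -304727 / 1547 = -196.98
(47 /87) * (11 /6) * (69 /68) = 11891 /11832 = 1.00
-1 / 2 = -0.50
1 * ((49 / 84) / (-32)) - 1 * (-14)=5369 / 384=13.98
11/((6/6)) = 11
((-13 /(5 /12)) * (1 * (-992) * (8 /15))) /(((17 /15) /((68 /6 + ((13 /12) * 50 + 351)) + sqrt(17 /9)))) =412672 * sqrt(17) /85 + 30331392 /5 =6086295.93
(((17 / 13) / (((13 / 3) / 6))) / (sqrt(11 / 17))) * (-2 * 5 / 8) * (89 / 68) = -4005 * sqrt(187) / 14872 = -3.68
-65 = -65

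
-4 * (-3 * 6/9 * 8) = 64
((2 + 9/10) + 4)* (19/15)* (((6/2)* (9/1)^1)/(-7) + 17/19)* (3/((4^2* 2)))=-13593/5600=-2.43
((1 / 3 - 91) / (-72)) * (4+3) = 238 / 27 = 8.81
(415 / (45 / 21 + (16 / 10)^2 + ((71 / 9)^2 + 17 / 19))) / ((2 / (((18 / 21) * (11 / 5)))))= 105383025 / 18268897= 5.77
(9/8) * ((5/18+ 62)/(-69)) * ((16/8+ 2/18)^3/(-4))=7688939/3219264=2.39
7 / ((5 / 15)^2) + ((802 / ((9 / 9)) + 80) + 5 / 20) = 3781 / 4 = 945.25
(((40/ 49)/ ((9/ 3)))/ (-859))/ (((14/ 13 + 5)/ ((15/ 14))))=-1300/ 23276323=-0.00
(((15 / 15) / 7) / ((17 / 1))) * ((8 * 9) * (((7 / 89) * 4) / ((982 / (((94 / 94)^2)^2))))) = 144 / 742883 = 0.00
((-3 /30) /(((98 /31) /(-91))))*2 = 403 /70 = 5.76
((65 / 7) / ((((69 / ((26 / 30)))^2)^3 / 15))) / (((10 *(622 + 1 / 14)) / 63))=439239619 / 79300626941736196875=0.00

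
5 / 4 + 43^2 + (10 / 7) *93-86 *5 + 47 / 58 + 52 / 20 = 6319461 / 4060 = 1556.52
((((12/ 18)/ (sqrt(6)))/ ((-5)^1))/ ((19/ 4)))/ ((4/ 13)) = -13 *sqrt(6)/ 855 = -0.04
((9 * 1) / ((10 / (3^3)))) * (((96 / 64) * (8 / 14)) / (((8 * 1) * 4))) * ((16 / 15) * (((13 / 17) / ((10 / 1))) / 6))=1053 / 119000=0.01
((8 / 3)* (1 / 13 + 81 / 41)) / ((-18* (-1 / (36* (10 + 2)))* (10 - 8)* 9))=35008 / 4797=7.30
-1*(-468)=468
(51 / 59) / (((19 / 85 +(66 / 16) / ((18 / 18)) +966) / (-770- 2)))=-26772960 / 38930383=-0.69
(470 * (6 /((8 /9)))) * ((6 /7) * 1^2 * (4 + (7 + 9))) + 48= 381036 /7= 54433.71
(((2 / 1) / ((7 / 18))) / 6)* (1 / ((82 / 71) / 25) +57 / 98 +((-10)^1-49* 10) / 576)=6179339 / 337512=18.31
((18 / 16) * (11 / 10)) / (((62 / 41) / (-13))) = -52767 / 4960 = -10.64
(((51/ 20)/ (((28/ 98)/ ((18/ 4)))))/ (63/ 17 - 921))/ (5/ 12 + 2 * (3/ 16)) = -54621/ 987620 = -0.06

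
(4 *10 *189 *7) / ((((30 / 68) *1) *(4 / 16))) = 479808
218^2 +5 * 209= 48569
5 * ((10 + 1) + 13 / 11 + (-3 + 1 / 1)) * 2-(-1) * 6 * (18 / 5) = 123.42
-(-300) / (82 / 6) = 21.95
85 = 85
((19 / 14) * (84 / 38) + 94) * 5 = 485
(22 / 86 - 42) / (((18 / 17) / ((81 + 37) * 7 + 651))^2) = -1131679076395 / 13932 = -81228759.43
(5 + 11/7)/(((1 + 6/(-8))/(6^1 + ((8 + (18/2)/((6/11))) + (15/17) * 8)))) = 117484/119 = 987.26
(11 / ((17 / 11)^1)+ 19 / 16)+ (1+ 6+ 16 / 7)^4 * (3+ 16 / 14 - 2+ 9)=378756827013 / 4571504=82851.69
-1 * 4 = -4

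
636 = 636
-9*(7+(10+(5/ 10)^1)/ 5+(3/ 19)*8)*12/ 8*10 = -53163/ 38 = -1399.03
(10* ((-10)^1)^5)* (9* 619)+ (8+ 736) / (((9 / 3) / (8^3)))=-5570873024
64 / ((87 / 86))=5504 / 87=63.26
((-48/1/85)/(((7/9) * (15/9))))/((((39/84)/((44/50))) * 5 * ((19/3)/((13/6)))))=-57024/1009375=-0.06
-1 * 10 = -10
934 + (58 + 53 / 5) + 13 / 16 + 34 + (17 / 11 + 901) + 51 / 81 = 46108361 / 23760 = 1940.59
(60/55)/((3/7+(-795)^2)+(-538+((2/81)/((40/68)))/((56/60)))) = 4536/2625724915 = 0.00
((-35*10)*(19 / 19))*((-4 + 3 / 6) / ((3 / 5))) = 6125 / 3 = 2041.67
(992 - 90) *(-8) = -7216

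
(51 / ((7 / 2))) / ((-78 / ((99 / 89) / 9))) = -187 / 8099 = -0.02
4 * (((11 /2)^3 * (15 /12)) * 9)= 59895 /8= 7486.88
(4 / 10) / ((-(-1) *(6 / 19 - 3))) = -38 / 255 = -0.15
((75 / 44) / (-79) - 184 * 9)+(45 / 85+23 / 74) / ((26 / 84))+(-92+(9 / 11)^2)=-545471012497 / 312655772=-1744.64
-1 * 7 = -7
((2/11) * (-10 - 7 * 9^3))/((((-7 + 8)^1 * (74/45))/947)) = -217890495/407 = -535357.48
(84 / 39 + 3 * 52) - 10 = 1926 / 13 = 148.15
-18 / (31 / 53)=-954 / 31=-30.77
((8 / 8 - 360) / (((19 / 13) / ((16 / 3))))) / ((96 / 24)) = -18668 / 57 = -327.51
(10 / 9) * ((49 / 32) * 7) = 1715 / 144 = 11.91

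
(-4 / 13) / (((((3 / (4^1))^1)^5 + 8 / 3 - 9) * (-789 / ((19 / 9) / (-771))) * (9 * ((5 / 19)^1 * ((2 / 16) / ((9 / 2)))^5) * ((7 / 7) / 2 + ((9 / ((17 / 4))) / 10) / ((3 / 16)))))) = 12509855612928 / 4558061741857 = 2.74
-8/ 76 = -2/ 19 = -0.11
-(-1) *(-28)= -28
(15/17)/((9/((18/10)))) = 3/17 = 0.18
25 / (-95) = -5 / 19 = -0.26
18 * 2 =36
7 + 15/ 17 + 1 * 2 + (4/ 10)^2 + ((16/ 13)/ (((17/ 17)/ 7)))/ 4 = 67384/ 5525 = 12.20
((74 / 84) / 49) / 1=37 / 2058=0.02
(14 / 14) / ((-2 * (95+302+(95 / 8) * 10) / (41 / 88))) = -41 / 90772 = -0.00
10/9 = 1.11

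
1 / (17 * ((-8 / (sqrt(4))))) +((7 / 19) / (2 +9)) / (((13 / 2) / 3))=0.00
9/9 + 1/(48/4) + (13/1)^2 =2041/12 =170.08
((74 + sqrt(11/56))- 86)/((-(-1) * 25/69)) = -828/25 + 69 * sqrt(154)/700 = -31.90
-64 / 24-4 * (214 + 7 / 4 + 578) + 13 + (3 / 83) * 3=-787975 / 249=-3164.56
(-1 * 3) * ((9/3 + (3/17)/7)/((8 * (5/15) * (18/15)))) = -675/238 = -2.84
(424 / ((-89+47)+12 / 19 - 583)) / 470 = -4028 / 2787805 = -0.00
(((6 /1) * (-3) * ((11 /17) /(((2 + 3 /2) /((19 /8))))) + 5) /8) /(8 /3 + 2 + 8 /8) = -2073 /32368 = -0.06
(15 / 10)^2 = 9 / 4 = 2.25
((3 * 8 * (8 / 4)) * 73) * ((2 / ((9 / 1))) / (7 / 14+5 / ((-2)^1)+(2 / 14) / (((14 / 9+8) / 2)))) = -703136 / 1779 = -395.24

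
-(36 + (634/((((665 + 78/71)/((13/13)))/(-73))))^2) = -10878459187048/2236627849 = -4863.78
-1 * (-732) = 732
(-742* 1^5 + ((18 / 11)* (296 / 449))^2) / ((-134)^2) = -9035876699 / 219006827138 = -0.04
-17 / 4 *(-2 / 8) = 17 / 16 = 1.06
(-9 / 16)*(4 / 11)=-9 / 44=-0.20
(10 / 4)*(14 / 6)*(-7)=-245 / 6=-40.83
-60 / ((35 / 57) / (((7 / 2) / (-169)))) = 342 / 169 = 2.02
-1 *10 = -10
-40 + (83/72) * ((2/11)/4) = -63277/1584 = -39.95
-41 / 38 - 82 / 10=-1763 / 190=-9.28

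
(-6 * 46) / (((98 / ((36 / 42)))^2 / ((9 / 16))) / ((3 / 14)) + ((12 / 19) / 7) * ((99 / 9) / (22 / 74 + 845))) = -69745824036 / 27405587540255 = -0.00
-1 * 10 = -10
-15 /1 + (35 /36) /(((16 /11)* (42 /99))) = -5155 /384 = -13.42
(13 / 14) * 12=78 / 7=11.14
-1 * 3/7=-3/7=-0.43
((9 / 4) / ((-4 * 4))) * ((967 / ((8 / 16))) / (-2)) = 8703 / 64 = 135.98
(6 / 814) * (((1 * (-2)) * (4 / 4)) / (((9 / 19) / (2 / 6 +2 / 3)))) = -38 / 1221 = -0.03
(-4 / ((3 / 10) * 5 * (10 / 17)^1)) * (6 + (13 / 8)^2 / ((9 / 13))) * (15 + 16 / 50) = -36806683 / 54000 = -681.61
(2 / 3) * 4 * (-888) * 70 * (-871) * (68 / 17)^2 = 2310031360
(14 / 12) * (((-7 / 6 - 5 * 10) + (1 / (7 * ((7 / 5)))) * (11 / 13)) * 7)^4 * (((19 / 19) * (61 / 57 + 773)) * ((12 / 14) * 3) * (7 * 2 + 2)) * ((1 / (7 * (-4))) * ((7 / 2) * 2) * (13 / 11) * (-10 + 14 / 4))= 2465239747409797778982257 / 2113619508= 1166359289398552.32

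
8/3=2.67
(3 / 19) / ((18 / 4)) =2 / 57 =0.04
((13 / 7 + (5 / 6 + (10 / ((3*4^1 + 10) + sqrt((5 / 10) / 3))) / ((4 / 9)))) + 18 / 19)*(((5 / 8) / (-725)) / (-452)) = 10797469 / 1214636566080 - 9*sqrt(6) / 608840384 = 0.00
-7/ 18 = -0.39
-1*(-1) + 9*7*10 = 631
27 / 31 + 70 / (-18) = -842 / 279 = -3.02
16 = 16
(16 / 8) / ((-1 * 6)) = -1 / 3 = -0.33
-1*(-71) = 71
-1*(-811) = 811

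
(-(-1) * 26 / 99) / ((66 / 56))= 728 / 3267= 0.22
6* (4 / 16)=1.50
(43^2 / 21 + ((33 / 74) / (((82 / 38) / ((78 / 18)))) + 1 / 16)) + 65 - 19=68813993 / 509712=135.01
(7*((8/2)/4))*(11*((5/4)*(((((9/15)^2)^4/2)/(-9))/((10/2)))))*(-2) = 56133/1562500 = 0.04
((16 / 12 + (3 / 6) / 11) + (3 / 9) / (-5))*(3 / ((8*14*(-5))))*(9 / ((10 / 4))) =-3897 / 154000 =-0.03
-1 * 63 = -63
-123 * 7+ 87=-774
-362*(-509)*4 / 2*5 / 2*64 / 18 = 29481280 / 9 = 3275697.78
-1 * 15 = -15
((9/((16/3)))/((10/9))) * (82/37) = 9963/2960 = 3.37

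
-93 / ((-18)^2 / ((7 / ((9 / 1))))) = -217 / 972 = -0.22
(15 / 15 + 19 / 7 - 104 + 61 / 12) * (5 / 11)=-43.27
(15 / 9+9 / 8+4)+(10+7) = 571 / 24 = 23.79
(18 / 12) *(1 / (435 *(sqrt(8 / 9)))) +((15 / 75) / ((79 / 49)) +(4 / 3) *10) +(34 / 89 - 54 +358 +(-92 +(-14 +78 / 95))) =3 *sqrt(2) / 1160 +426136471 / 2003835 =212.66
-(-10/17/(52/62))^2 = -24025/48841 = -0.49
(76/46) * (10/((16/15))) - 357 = -31419/92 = -341.51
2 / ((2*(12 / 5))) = 0.42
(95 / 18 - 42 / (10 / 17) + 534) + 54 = 46969 / 90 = 521.88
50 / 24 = 25 / 12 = 2.08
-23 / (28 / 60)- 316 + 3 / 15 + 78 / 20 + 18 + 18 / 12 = -11959 / 35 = -341.69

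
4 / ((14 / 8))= 16 / 7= 2.29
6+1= 7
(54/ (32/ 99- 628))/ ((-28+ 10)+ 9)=297/ 31070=0.01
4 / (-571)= -4 / 571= -0.01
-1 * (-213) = 213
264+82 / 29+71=9797 / 29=337.83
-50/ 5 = -10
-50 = -50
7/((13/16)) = 112/13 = 8.62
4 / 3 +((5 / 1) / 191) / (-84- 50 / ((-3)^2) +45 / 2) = 921878 / 691611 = 1.33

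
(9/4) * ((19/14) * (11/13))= 1881/728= 2.58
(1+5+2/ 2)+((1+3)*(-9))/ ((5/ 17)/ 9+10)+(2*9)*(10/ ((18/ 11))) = 174087/ 1535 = 113.41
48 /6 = 8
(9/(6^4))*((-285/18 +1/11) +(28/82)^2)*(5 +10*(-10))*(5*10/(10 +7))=4117354625/135797904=30.32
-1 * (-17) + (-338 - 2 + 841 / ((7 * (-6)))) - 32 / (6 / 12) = -17095 / 42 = -407.02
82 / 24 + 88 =1097 / 12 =91.42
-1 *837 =-837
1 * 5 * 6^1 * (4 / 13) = 120 / 13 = 9.23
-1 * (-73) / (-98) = -73 / 98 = -0.74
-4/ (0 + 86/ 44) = -88/ 43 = -2.05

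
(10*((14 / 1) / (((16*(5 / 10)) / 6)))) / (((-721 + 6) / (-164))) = 3444 / 143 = 24.08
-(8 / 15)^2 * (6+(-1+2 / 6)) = -1024 / 675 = -1.52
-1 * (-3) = 3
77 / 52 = 1.48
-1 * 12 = -12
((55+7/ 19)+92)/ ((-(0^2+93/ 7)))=-19600/ 1767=-11.09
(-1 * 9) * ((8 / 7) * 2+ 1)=-207 / 7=-29.57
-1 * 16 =-16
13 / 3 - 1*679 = -2024 / 3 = -674.67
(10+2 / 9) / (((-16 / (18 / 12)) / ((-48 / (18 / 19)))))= 437 / 9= 48.56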